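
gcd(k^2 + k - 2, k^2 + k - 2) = k^2 + k - 2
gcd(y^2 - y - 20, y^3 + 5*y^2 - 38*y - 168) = y + 4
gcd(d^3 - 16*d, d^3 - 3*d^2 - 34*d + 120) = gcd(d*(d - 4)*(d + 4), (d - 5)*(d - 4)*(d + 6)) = d - 4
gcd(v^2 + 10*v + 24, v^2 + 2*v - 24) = v + 6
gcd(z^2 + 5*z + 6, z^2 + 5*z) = 1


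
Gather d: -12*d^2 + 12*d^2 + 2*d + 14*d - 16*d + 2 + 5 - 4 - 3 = 0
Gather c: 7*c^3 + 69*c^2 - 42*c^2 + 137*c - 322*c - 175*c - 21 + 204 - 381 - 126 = 7*c^3 + 27*c^2 - 360*c - 324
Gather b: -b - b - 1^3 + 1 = -2*b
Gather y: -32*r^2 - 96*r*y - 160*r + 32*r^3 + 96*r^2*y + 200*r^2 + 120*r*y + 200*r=32*r^3 + 168*r^2 + 40*r + y*(96*r^2 + 24*r)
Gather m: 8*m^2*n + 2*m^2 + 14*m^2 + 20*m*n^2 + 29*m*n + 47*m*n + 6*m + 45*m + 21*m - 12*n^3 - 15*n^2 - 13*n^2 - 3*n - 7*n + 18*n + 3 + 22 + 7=m^2*(8*n + 16) + m*(20*n^2 + 76*n + 72) - 12*n^3 - 28*n^2 + 8*n + 32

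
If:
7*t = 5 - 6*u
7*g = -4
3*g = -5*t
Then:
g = -4/7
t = 12/35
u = 13/30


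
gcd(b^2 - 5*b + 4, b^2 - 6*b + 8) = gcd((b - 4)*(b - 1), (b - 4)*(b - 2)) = b - 4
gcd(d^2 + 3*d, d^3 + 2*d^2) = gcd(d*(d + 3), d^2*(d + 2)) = d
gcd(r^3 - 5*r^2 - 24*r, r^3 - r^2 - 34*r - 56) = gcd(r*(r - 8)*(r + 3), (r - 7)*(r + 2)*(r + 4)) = 1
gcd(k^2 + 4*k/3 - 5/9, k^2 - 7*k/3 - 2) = 1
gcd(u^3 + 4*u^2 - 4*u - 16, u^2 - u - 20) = u + 4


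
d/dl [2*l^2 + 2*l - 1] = 4*l + 2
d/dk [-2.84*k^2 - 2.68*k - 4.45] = -5.68*k - 2.68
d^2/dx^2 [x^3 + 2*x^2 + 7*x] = 6*x + 4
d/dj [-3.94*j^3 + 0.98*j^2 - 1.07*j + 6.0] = -11.82*j^2 + 1.96*j - 1.07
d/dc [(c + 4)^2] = 2*c + 8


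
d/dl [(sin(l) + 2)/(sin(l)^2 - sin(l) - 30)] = (-4*sin(l) + cos(l)^2 - 29)*cos(l)/(sin(l) + cos(l)^2 + 29)^2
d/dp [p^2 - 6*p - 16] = 2*p - 6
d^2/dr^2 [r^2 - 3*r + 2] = 2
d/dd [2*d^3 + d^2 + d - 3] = 6*d^2 + 2*d + 1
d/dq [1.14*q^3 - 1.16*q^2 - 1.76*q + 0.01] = 3.42*q^2 - 2.32*q - 1.76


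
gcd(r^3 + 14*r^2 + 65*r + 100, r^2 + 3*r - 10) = r + 5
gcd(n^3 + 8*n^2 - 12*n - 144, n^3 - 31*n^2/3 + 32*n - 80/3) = n - 4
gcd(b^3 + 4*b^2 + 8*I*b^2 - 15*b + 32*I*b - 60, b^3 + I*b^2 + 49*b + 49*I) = 1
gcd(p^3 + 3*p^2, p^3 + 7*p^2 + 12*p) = p^2 + 3*p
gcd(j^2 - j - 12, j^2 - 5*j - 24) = j + 3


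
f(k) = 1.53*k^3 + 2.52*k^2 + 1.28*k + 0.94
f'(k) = 4.59*k^2 + 5.04*k + 1.28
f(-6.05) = -253.38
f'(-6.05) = 138.79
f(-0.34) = 0.74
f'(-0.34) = 0.10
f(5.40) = 322.26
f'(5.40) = 162.34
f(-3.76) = -49.58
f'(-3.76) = 47.22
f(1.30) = 10.22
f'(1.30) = 15.59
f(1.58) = 15.29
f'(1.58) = 20.70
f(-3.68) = -45.89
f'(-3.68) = 44.89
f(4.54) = 201.86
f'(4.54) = 118.77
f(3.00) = 68.77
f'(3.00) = 57.71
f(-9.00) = -921.83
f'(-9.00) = 327.71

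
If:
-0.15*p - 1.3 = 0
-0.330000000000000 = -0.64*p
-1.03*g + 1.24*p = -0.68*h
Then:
No Solution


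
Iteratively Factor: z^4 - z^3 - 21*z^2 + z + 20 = (z + 1)*(z^3 - 2*z^2 - 19*z + 20) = (z - 1)*(z + 1)*(z^2 - z - 20) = (z - 1)*(z + 1)*(z + 4)*(z - 5)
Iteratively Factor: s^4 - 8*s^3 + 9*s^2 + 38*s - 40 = (s - 1)*(s^3 - 7*s^2 + 2*s + 40) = (s - 1)*(s + 2)*(s^2 - 9*s + 20) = (s - 5)*(s - 1)*(s + 2)*(s - 4)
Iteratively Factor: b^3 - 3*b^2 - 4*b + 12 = (b - 2)*(b^2 - b - 6) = (b - 2)*(b + 2)*(b - 3)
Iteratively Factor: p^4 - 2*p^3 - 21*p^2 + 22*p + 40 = (p + 1)*(p^3 - 3*p^2 - 18*p + 40) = (p - 5)*(p + 1)*(p^2 + 2*p - 8) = (p - 5)*(p - 2)*(p + 1)*(p + 4)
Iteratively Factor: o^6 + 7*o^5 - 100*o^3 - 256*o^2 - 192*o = (o + 2)*(o^5 + 5*o^4 - 10*o^3 - 80*o^2 - 96*o) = (o - 4)*(o + 2)*(o^4 + 9*o^3 + 26*o^2 + 24*o) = (o - 4)*(o + 2)*(o + 3)*(o^3 + 6*o^2 + 8*o) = o*(o - 4)*(o + 2)*(o + 3)*(o^2 + 6*o + 8) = o*(o - 4)*(o + 2)*(o + 3)*(o + 4)*(o + 2)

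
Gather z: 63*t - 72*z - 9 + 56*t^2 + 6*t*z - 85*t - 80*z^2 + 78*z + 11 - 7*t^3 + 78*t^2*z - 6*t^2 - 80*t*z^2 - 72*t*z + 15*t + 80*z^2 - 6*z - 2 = -7*t^3 + 50*t^2 - 80*t*z^2 - 7*t + z*(78*t^2 - 66*t)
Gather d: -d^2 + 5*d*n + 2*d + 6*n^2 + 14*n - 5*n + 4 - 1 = -d^2 + d*(5*n + 2) + 6*n^2 + 9*n + 3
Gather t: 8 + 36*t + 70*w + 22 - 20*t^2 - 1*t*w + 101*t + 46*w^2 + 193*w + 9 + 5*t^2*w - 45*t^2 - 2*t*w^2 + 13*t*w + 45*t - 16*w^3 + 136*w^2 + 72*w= t^2*(5*w - 65) + t*(-2*w^2 + 12*w + 182) - 16*w^3 + 182*w^2 + 335*w + 39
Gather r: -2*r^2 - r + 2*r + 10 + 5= -2*r^2 + r + 15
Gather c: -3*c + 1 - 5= -3*c - 4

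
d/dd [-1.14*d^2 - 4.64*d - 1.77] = -2.28*d - 4.64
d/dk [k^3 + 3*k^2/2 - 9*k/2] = 3*k^2 + 3*k - 9/2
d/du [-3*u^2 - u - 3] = -6*u - 1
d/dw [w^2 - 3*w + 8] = 2*w - 3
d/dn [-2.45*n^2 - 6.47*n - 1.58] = -4.9*n - 6.47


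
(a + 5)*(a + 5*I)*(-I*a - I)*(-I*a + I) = -a^4 - 5*a^3 - 5*I*a^3 + a^2 - 25*I*a^2 + 5*a + 5*I*a + 25*I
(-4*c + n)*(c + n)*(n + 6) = -4*c^2*n - 24*c^2 - 3*c*n^2 - 18*c*n + n^3 + 6*n^2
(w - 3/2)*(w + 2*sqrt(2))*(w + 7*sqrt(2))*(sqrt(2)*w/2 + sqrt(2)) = sqrt(2)*w^4/2 + sqrt(2)*w^3/4 + 9*w^3 + 9*w^2/2 + 25*sqrt(2)*w^2/2 - 27*w + 7*sqrt(2)*w - 42*sqrt(2)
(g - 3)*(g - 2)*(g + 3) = g^3 - 2*g^2 - 9*g + 18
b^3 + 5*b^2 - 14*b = b*(b - 2)*(b + 7)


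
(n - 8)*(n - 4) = n^2 - 12*n + 32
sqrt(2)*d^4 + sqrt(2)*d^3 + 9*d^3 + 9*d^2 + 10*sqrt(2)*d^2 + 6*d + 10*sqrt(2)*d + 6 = (d + 1)*(d + sqrt(2))*(d + 3*sqrt(2))*(sqrt(2)*d + 1)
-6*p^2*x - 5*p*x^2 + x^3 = x*(-6*p + x)*(p + x)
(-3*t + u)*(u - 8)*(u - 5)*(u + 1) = -3*t*u^3 + 36*t*u^2 - 81*t*u - 120*t + u^4 - 12*u^3 + 27*u^2 + 40*u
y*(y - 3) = y^2 - 3*y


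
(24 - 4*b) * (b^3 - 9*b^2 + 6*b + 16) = -4*b^4 + 60*b^3 - 240*b^2 + 80*b + 384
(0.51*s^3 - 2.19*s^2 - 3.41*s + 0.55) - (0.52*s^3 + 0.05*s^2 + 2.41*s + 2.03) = -0.01*s^3 - 2.24*s^2 - 5.82*s - 1.48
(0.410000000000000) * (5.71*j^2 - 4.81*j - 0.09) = 2.3411*j^2 - 1.9721*j - 0.0369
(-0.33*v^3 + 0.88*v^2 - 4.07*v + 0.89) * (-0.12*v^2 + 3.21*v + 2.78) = 0.0396*v^5 - 1.1649*v^4 + 2.3958*v^3 - 10.7251*v^2 - 8.4577*v + 2.4742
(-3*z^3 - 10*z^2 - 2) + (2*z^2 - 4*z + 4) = -3*z^3 - 8*z^2 - 4*z + 2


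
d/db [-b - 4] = -1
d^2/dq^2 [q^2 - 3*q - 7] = 2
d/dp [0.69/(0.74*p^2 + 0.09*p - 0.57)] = (-1.0212*p - 0.0621)/(0.74*p^2 + 0.09*p - 0.57)^2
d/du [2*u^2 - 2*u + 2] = 4*u - 2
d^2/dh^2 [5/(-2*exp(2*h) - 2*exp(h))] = 5*((exp(h) + 1)*(4*exp(h) + 1) - 2*(2*exp(h) + 1)^2)*exp(-h)/(2*(exp(h) + 1)^3)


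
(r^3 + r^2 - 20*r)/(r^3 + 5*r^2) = (r - 4)/r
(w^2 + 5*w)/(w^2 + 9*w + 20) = w/(w + 4)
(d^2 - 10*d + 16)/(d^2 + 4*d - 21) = (d^2 - 10*d + 16)/(d^2 + 4*d - 21)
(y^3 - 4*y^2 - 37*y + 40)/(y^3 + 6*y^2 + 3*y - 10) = (y - 8)/(y + 2)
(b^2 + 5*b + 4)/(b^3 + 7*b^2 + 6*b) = (b + 4)/(b*(b + 6))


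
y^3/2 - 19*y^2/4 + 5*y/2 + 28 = (y/2 + 1)*(y - 8)*(y - 7/2)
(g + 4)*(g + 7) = g^2 + 11*g + 28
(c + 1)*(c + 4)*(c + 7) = c^3 + 12*c^2 + 39*c + 28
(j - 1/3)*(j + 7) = j^2 + 20*j/3 - 7/3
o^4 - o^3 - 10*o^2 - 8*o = o*(o - 4)*(o + 1)*(o + 2)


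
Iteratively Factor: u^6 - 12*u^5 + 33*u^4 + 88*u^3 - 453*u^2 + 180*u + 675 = (u + 3)*(u^5 - 15*u^4 + 78*u^3 - 146*u^2 - 15*u + 225) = (u - 5)*(u + 3)*(u^4 - 10*u^3 + 28*u^2 - 6*u - 45) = (u - 5)*(u - 3)*(u + 3)*(u^3 - 7*u^2 + 7*u + 15) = (u - 5)^2*(u - 3)*(u + 3)*(u^2 - 2*u - 3) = (u - 5)^2*(u - 3)*(u + 1)*(u + 3)*(u - 3)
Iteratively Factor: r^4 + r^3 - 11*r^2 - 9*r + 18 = (r + 2)*(r^3 - r^2 - 9*r + 9) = (r + 2)*(r + 3)*(r^2 - 4*r + 3) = (r - 3)*(r + 2)*(r + 3)*(r - 1)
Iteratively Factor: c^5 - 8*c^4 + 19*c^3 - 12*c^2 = (c - 4)*(c^4 - 4*c^3 + 3*c^2) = (c - 4)*(c - 1)*(c^3 - 3*c^2) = (c - 4)*(c - 3)*(c - 1)*(c^2) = c*(c - 4)*(c - 3)*(c - 1)*(c)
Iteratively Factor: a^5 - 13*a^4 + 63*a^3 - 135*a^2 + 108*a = (a - 4)*(a^4 - 9*a^3 + 27*a^2 - 27*a) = (a - 4)*(a - 3)*(a^3 - 6*a^2 + 9*a) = a*(a - 4)*(a - 3)*(a^2 - 6*a + 9) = a*(a - 4)*(a - 3)^2*(a - 3)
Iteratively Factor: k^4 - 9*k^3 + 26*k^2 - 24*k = (k)*(k^3 - 9*k^2 + 26*k - 24) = k*(k - 4)*(k^2 - 5*k + 6) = k*(k - 4)*(k - 3)*(k - 2)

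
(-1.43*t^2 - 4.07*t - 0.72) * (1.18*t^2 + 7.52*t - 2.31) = -1.6874*t^4 - 15.5562*t^3 - 28.1527*t^2 + 3.9873*t + 1.6632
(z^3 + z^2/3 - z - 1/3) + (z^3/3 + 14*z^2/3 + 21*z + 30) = 4*z^3/3 + 5*z^2 + 20*z + 89/3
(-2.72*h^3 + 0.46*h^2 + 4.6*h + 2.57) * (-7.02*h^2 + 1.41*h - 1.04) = 19.0944*h^5 - 7.0644*h^4 - 28.8146*h^3 - 12.0338*h^2 - 1.1603*h - 2.6728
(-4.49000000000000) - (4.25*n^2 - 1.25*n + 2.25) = -4.25*n^2 + 1.25*n - 6.74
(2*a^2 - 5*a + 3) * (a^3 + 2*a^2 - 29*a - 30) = 2*a^5 - a^4 - 65*a^3 + 91*a^2 + 63*a - 90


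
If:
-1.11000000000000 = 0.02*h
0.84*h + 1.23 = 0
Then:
No Solution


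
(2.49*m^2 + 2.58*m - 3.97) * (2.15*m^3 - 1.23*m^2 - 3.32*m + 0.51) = 5.3535*m^5 + 2.4843*m^4 - 19.9757*m^3 - 2.4126*m^2 + 14.4962*m - 2.0247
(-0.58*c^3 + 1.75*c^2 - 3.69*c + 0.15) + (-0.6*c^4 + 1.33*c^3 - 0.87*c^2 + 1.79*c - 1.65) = -0.6*c^4 + 0.75*c^3 + 0.88*c^2 - 1.9*c - 1.5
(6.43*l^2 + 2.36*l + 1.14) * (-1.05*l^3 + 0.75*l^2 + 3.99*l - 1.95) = -6.7515*l^5 + 2.3445*l^4 + 26.2287*l^3 - 2.2671*l^2 - 0.0533999999999999*l - 2.223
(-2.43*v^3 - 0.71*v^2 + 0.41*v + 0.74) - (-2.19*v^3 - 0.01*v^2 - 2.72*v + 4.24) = -0.24*v^3 - 0.7*v^2 + 3.13*v - 3.5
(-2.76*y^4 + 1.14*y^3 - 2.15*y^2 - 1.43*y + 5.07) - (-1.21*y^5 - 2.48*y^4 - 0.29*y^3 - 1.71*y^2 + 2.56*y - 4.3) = 1.21*y^5 - 0.28*y^4 + 1.43*y^3 - 0.44*y^2 - 3.99*y + 9.37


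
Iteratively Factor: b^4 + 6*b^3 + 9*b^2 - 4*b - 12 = (b - 1)*(b^3 + 7*b^2 + 16*b + 12) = (b - 1)*(b + 3)*(b^2 + 4*b + 4) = (b - 1)*(b + 2)*(b + 3)*(b + 2)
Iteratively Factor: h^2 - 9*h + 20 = (h - 5)*(h - 4)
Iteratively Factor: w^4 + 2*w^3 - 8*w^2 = (w)*(w^3 + 2*w^2 - 8*w) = w*(w + 4)*(w^2 - 2*w) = w^2*(w + 4)*(w - 2)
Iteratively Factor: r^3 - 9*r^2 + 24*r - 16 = (r - 4)*(r^2 - 5*r + 4) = (r - 4)^2*(r - 1)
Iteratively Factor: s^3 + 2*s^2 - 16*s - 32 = (s + 2)*(s^2 - 16) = (s - 4)*(s + 2)*(s + 4)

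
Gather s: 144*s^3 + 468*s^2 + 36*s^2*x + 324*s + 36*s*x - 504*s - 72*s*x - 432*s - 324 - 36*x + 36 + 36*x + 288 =144*s^3 + s^2*(36*x + 468) + s*(-36*x - 612)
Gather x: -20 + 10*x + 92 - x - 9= 9*x + 63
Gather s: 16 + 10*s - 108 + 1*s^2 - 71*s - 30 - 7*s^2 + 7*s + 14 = -6*s^2 - 54*s - 108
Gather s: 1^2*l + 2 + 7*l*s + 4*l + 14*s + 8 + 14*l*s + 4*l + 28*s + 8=9*l + s*(21*l + 42) + 18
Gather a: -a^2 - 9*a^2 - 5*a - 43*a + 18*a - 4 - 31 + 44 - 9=-10*a^2 - 30*a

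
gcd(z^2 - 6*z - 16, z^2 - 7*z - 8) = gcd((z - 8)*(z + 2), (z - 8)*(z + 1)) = z - 8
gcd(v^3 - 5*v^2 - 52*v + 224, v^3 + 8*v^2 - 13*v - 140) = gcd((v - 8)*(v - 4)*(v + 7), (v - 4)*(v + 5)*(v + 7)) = v^2 + 3*v - 28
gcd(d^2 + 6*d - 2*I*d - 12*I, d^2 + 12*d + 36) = d + 6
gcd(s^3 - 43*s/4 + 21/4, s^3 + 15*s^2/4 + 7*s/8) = s + 7/2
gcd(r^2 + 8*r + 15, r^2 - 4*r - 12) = 1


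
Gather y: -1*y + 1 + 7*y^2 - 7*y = 7*y^2 - 8*y + 1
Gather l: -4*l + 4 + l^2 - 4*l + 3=l^2 - 8*l + 7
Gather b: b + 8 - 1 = b + 7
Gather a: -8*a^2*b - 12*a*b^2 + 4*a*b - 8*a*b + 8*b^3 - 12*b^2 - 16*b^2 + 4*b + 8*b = -8*a^2*b + a*(-12*b^2 - 4*b) + 8*b^3 - 28*b^2 + 12*b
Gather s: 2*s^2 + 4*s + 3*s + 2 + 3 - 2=2*s^2 + 7*s + 3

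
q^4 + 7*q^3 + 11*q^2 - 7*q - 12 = (q - 1)*(q + 1)*(q + 3)*(q + 4)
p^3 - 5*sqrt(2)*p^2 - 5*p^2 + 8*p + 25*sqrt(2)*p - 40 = (p - 5)*(p - 4*sqrt(2))*(p - sqrt(2))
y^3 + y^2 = y^2*(y + 1)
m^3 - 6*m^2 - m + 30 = (m - 5)*(m - 3)*(m + 2)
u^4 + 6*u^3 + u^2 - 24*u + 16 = (u - 1)^2*(u + 4)^2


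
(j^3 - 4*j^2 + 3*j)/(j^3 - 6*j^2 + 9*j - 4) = j*(j - 3)/(j^2 - 5*j + 4)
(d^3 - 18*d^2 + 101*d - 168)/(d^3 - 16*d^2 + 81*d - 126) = (d - 8)/(d - 6)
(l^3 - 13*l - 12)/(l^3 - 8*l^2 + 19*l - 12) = (l^2 + 4*l + 3)/(l^2 - 4*l + 3)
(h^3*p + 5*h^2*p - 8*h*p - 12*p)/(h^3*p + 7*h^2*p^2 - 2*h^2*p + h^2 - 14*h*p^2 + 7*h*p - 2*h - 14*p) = p*(h^2 + 7*h + 6)/(h^2*p + 7*h*p^2 + h + 7*p)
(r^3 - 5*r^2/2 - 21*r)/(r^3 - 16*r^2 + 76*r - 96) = r*(2*r + 7)/(2*(r^2 - 10*r + 16))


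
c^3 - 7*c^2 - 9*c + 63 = (c - 7)*(c - 3)*(c + 3)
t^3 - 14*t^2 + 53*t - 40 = (t - 8)*(t - 5)*(t - 1)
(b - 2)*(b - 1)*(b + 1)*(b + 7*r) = b^4 + 7*b^3*r - 2*b^3 - 14*b^2*r - b^2 - 7*b*r + 2*b + 14*r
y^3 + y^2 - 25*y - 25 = (y - 5)*(y + 1)*(y + 5)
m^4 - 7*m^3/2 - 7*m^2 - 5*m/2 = m*(m - 5)*(m + 1/2)*(m + 1)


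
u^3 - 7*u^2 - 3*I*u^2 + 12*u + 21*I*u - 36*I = (u - 4)*(u - 3)*(u - 3*I)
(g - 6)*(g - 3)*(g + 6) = g^3 - 3*g^2 - 36*g + 108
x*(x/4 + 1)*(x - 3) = x^3/4 + x^2/4 - 3*x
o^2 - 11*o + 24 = (o - 8)*(o - 3)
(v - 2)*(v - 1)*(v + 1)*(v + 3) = v^4 + v^3 - 7*v^2 - v + 6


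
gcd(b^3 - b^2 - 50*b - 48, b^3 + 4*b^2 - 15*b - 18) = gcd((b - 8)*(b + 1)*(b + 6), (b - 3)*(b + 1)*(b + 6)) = b^2 + 7*b + 6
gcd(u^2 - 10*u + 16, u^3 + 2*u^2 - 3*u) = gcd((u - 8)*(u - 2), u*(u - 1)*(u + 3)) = 1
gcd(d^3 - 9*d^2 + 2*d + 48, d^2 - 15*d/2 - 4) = d - 8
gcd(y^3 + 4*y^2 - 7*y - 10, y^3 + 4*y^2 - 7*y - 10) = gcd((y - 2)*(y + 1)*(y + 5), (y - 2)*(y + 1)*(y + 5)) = y^3 + 4*y^2 - 7*y - 10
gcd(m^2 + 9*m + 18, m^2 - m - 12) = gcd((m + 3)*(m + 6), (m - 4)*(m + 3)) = m + 3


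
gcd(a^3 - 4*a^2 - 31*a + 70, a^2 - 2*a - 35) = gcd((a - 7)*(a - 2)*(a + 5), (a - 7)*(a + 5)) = a^2 - 2*a - 35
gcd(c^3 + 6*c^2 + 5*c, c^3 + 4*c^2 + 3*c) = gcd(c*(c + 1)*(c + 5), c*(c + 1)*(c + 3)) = c^2 + c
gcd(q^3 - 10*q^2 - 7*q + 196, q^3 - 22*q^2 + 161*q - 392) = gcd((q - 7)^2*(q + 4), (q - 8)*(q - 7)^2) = q^2 - 14*q + 49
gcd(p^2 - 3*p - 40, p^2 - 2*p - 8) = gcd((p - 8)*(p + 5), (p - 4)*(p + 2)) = 1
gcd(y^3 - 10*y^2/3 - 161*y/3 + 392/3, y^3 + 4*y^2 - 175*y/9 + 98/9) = y^2 + 14*y/3 - 49/3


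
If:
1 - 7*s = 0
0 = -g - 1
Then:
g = -1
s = 1/7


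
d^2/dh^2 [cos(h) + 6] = -cos(h)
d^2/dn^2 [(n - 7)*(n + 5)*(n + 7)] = 6*n + 10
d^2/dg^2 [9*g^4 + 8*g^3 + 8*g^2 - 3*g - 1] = 108*g^2 + 48*g + 16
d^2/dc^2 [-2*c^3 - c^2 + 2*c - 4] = -12*c - 2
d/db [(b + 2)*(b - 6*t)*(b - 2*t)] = 3*b^2 - 16*b*t + 4*b + 12*t^2 - 16*t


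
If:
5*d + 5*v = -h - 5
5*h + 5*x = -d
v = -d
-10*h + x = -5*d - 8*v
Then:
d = 275/16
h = -5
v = -275/16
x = 25/16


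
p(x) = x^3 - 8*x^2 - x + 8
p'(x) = 3*x^2 - 16*x - 1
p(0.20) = 7.49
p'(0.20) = -4.08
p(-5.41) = -379.08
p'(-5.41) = 173.36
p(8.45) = 31.68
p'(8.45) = 78.01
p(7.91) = -5.54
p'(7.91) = 60.14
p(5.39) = -73.22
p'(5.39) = -0.08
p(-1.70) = -18.33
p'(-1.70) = 34.87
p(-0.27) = 7.67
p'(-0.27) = 3.54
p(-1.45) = -10.42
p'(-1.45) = 28.51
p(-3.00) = -88.00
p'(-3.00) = 74.00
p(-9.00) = -1360.00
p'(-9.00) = 386.00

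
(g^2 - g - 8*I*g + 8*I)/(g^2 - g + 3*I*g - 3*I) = (g - 8*I)/(g + 3*I)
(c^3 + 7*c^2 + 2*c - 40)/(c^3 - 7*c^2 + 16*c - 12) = (c^2 + 9*c + 20)/(c^2 - 5*c + 6)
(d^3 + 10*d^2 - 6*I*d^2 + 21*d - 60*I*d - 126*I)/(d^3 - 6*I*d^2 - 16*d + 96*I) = (d^2 + 10*d + 21)/(d^2 - 16)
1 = 1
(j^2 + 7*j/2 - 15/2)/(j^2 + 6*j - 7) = (2*j^2 + 7*j - 15)/(2*(j^2 + 6*j - 7))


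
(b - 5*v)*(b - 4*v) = b^2 - 9*b*v + 20*v^2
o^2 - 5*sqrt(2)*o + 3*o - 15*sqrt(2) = (o + 3)*(o - 5*sqrt(2))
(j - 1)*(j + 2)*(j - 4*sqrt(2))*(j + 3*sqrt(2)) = j^4 - sqrt(2)*j^3 + j^3 - 26*j^2 - sqrt(2)*j^2 - 24*j + 2*sqrt(2)*j + 48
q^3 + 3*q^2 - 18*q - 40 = (q - 4)*(q + 2)*(q + 5)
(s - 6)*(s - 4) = s^2 - 10*s + 24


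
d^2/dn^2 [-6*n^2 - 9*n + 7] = -12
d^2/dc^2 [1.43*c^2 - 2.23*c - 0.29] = 2.86000000000000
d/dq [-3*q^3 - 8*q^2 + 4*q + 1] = -9*q^2 - 16*q + 4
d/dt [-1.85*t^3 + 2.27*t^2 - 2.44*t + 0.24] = -5.55*t^2 + 4.54*t - 2.44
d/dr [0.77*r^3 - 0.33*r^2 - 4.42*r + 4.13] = 2.31*r^2 - 0.66*r - 4.42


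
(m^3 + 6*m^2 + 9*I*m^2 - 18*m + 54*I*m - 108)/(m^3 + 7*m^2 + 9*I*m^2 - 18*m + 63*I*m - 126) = (m + 6)/(m + 7)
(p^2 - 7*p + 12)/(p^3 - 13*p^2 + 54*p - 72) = 1/(p - 6)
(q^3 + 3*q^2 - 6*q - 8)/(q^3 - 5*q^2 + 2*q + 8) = (q + 4)/(q - 4)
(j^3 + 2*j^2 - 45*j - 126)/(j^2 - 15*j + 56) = (j^2 + 9*j + 18)/(j - 8)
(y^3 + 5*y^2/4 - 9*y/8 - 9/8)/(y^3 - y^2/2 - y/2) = (8*y^2 + 18*y + 9)/(4*y*(2*y + 1))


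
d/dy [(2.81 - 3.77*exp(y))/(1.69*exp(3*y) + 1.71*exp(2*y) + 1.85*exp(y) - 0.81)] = (12.7426*exp(3*y) - 7.8*exp(2*y) - 9.6102*exp(y) - 2.1448)*exp(y)/(2.8561*exp(6*y) + 5.7798*exp(5*y) + 9.1771*exp(4*y) + 3.5892*exp(3*y) + 0.6523*exp(2*y) - 2.997*exp(y) + 0.6561)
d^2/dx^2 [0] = 0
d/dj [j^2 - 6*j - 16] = 2*j - 6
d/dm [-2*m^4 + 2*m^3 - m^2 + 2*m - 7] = -8*m^3 + 6*m^2 - 2*m + 2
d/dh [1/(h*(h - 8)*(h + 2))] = (-h*(h - 8) - h*(h + 2) - (h - 8)*(h + 2))/(h^2*(h - 8)^2*(h + 2)^2)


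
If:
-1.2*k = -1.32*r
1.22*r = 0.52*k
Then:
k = 0.00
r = 0.00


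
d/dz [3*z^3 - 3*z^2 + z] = 9*z^2 - 6*z + 1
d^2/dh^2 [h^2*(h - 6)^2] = 12*h^2 - 72*h + 72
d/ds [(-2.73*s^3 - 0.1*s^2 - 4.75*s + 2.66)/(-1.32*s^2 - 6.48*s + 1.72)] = (3.6036*s^4 + 35.3808*s^3 - 19.7088*s^2 + 6.6784*s + 9.0668)/(1.7424*s^4 + 17.1072*s^3 + 37.4496*s^2 - 22.2912*s + 2.9584)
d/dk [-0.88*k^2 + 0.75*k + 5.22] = 0.75 - 1.76*k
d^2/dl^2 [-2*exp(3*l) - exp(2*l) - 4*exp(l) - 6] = (-18*exp(2*l) - 4*exp(l) - 4)*exp(l)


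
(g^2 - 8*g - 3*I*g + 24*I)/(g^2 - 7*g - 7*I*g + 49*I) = (g^2 - 8*g - 3*I*g + 24*I)/(g^2 - 7*g - 7*I*g + 49*I)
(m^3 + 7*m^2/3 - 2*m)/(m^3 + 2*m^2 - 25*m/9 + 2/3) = 3*m/(3*m - 1)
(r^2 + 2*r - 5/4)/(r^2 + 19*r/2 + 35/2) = (r - 1/2)/(r + 7)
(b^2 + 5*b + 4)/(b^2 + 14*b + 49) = (b^2 + 5*b + 4)/(b^2 + 14*b + 49)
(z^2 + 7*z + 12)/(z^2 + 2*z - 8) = (z + 3)/(z - 2)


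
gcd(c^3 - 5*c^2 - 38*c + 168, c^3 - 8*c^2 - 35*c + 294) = c^2 - c - 42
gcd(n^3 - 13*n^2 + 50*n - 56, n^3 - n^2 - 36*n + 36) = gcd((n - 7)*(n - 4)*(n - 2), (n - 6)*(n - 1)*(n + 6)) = 1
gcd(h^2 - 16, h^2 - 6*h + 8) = h - 4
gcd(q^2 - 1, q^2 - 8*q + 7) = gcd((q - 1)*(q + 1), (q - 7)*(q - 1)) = q - 1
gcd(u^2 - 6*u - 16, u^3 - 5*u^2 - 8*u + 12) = u + 2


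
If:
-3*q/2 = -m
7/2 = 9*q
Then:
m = 7/12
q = 7/18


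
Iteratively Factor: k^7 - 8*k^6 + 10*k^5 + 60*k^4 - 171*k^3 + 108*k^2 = (k - 3)*(k^6 - 5*k^5 - 5*k^4 + 45*k^3 - 36*k^2) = (k - 4)*(k - 3)*(k^5 - k^4 - 9*k^3 + 9*k^2) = k*(k - 4)*(k - 3)*(k^4 - k^3 - 9*k^2 + 9*k) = k^2*(k - 4)*(k - 3)*(k^3 - k^2 - 9*k + 9) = k^2*(k - 4)*(k - 3)^2*(k^2 + 2*k - 3) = k^2*(k - 4)*(k - 3)^2*(k - 1)*(k + 3)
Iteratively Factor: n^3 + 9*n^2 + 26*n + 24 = (n + 3)*(n^2 + 6*n + 8) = (n + 2)*(n + 3)*(n + 4)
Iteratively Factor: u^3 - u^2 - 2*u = (u - 2)*(u^2 + u) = u*(u - 2)*(u + 1)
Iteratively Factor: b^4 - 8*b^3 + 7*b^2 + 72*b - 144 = (b - 4)*(b^3 - 4*b^2 - 9*b + 36) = (b - 4)*(b + 3)*(b^2 - 7*b + 12) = (b - 4)^2*(b + 3)*(b - 3)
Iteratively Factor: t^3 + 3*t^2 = (t)*(t^2 + 3*t) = t^2*(t + 3)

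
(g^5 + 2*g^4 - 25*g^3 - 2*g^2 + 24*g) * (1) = g^5 + 2*g^4 - 25*g^3 - 2*g^2 + 24*g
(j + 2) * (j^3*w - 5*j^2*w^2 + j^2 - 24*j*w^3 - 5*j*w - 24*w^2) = j^4*w - 5*j^3*w^2 + 2*j^3*w + j^3 - 24*j^2*w^3 - 10*j^2*w^2 - 5*j^2*w + 2*j^2 - 48*j*w^3 - 24*j*w^2 - 10*j*w - 48*w^2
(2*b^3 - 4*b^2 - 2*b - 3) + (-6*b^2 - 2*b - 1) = 2*b^3 - 10*b^2 - 4*b - 4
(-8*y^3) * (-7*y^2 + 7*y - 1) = 56*y^5 - 56*y^4 + 8*y^3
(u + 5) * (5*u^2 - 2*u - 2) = 5*u^3 + 23*u^2 - 12*u - 10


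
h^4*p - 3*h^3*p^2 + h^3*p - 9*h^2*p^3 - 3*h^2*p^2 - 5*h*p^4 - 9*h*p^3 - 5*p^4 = (h - 5*p)*(h + p)^2*(h*p + p)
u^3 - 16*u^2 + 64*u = u*(u - 8)^2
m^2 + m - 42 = (m - 6)*(m + 7)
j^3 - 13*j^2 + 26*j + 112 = (j - 8)*(j - 7)*(j + 2)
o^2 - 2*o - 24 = (o - 6)*(o + 4)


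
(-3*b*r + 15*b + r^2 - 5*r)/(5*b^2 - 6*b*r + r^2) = (-3*b*r + 15*b + r^2 - 5*r)/(5*b^2 - 6*b*r + r^2)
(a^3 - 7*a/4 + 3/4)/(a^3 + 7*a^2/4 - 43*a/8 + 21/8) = 2*(4*a^2 + 4*a - 3)/(8*a^2 + 22*a - 21)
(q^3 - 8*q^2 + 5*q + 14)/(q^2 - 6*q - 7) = q - 2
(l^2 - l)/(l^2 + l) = (l - 1)/(l + 1)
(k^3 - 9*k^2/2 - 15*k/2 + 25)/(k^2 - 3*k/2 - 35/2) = (2*k^2 + k - 10)/(2*k + 7)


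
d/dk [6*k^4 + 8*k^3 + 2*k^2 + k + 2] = 24*k^3 + 24*k^2 + 4*k + 1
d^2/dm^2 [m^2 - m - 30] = 2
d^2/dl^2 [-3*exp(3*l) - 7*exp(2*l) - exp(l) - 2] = (-27*exp(2*l) - 28*exp(l) - 1)*exp(l)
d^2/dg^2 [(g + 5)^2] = 2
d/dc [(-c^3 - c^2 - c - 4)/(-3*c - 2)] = (6*c^3 + 9*c^2 + 4*c - 10)/(9*c^2 + 12*c + 4)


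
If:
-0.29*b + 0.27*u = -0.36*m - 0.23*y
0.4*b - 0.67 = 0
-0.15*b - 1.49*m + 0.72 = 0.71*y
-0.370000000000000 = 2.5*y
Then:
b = 1.68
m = 0.39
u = 1.41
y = -0.15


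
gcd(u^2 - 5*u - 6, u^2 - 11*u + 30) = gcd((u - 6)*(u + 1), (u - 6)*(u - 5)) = u - 6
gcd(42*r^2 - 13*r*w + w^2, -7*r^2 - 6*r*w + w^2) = 7*r - w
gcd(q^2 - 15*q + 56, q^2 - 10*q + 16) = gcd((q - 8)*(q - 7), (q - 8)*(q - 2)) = q - 8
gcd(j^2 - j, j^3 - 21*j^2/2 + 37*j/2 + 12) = 1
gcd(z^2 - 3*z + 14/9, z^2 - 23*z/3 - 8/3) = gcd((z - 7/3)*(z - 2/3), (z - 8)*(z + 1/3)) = 1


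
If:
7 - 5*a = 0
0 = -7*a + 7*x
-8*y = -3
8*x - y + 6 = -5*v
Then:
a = 7/5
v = -673/200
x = 7/5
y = 3/8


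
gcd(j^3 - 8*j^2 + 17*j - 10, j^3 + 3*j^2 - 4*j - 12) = j - 2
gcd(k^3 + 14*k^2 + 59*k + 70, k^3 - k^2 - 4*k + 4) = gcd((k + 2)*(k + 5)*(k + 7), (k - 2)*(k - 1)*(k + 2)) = k + 2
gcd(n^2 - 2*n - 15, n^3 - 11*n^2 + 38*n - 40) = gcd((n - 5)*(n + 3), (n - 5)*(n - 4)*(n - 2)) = n - 5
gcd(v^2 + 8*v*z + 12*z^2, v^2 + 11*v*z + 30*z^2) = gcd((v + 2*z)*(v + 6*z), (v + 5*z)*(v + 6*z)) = v + 6*z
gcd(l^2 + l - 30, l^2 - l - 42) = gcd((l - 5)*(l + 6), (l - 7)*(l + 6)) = l + 6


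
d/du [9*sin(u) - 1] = 9*cos(u)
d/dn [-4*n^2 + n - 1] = 1 - 8*n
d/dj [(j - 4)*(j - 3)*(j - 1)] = 3*j^2 - 16*j + 19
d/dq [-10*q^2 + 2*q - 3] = 2 - 20*q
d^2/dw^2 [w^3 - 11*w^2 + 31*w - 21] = 6*w - 22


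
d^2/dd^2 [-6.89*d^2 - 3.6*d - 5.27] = -13.7800000000000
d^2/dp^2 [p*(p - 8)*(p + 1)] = 6*p - 14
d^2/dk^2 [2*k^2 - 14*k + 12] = 4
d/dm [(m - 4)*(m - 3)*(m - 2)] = 3*m^2 - 18*m + 26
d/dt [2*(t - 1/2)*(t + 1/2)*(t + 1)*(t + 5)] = 8*t^3 + 36*t^2 + 19*t - 3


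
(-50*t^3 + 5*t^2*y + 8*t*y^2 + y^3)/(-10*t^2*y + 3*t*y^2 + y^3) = (5*t + y)/y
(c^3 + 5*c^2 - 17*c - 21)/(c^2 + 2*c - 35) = (c^2 - 2*c - 3)/(c - 5)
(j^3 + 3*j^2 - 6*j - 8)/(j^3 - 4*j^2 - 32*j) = (j^2 - j - 2)/(j*(j - 8))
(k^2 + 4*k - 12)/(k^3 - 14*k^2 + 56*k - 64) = (k + 6)/(k^2 - 12*k + 32)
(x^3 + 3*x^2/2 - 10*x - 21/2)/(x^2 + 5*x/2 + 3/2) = (2*x^2 + x - 21)/(2*x + 3)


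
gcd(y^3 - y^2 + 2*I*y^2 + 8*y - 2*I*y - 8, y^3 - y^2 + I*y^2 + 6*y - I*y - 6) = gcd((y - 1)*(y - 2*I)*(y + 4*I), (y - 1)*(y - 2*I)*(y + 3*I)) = y^2 + y*(-1 - 2*I) + 2*I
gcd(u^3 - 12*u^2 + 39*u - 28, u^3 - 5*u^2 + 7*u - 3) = u - 1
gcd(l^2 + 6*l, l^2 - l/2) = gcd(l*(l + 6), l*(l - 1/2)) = l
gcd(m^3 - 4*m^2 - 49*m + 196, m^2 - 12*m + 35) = m - 7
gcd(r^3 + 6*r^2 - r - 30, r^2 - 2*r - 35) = r + 5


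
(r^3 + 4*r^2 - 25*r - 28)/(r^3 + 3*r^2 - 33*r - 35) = (r - 4)/(r - 5)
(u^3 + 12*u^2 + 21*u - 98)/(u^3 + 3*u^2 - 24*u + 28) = (u + 7)/(u - 2)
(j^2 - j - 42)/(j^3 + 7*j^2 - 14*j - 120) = (j - 7)/(j^2 + j - 20)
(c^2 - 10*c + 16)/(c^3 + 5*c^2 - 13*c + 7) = (c^2 - 10*c + 16)/(c^3 + 5*c^2 - 13*c + 7)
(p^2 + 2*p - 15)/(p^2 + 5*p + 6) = (p^2 + 2*p - 15)/(p^2 + 5*p + 6)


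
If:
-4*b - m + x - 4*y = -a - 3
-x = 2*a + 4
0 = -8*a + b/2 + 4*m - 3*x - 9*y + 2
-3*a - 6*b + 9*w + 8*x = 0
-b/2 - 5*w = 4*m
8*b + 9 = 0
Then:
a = -35659/37424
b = -9/8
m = -31881/37424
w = 29715/37424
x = -39189/18712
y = 49631/37424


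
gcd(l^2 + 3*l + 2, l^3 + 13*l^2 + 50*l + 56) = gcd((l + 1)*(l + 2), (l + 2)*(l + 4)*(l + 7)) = l + 2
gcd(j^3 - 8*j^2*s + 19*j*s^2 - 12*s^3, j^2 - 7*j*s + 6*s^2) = -j + s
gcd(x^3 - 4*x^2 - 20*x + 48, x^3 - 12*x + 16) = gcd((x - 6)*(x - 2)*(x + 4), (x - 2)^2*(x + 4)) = x^2 + 2*x - 8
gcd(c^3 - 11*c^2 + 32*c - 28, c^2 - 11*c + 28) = c - 7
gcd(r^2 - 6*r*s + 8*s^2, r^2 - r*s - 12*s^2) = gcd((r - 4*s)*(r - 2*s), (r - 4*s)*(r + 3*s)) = r - 4*s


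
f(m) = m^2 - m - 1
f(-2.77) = 9.44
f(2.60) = 3.16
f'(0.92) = 0.84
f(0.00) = -1.00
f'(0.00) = -1.00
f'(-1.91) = -4.82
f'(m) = 2*m - 1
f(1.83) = 0.52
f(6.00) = 29.00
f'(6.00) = 11.00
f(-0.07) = -0.93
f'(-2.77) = -6.54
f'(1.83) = 2.66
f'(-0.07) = -1.14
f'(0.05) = -0.90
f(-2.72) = 9.12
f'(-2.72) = -6.44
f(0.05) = -1.05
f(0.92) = -1.07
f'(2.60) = 4.20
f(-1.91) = 4.56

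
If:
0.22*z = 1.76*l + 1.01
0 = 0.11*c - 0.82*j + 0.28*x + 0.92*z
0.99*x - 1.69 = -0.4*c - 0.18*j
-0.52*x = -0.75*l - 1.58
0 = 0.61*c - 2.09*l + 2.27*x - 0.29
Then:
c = -12.65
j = 13.36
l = 0.94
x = 4.39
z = 12.08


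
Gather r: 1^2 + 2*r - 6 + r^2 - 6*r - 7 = r^2 - 4*r - 12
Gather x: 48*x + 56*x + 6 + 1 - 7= 104*x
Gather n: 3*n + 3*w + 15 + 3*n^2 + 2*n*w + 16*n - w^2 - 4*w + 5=3*n^2 + n*(2*w + 19) - w^2 - w + 20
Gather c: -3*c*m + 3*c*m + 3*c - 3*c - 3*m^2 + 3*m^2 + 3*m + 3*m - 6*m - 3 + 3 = 0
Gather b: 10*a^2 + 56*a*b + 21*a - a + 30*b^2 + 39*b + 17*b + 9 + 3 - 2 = 10*a^2 + 20*a + 30*b^2 + b*(56*a + 56) + 10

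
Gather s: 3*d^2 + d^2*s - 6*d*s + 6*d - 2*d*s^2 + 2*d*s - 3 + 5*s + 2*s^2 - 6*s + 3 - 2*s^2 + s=3*d^2 - 2*d*s^2 + 6*d + s*(d^2 - 4*d)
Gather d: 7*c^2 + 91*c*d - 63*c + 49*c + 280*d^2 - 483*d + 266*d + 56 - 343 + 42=7*c^2 - 14*c + 280*d^2 + d*(91*c - 217) - 245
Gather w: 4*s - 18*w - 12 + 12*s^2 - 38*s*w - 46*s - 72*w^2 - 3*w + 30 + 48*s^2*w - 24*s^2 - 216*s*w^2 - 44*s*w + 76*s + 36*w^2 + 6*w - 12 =-12*s^2 + 34*s + w^2*(-216*s - 36) + w*(48*s^2 - 82*s - 15) + 6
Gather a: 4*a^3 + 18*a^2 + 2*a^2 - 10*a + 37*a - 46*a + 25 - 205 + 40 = 4*a^3 + 20*a^2 - 19*a - 140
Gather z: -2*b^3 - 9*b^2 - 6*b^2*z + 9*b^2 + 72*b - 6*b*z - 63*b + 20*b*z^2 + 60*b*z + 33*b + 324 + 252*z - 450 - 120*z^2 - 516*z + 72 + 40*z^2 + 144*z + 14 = -2*b^3 + 42*b + z^2*(20*b - 80) + z*(-6*b^2 + 54*b - 120) - 40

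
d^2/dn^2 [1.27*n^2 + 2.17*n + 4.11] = 2.54000000000000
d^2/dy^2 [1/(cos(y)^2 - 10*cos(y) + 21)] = (-8*sin(y)^4 + 36*sin(y)^2 - 495*cos(y) + 15*cos(3*y) + 288)/(2*(cos(y) - 7)^3*(cos(y) - 3)^3)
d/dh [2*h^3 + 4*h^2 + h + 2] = 6*h^2 + 8*h + 1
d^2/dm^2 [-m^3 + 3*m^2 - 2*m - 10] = 6 - 6*m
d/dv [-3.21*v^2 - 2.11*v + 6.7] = -6.42*v - 2.11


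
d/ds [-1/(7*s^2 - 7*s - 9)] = 7*(2*s - 1)/(-7*s^2 + 7*s + 9)^2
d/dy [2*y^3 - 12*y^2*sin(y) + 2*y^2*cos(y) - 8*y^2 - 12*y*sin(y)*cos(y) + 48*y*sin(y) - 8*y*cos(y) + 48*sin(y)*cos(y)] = -2*y^2*sin(y) - 12*y^2*cos(y) + 6*y^2 - 16*y*sin(y) + 52*y*cos(y) - 12*y*cos(2*y) - 16*y + 48*sin(y) - 6*sin(2*y) - 8*cos(y) + 48*cos(2*y)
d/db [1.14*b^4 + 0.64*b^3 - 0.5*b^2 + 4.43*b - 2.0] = 4.56*b^3 + 1.92*b^2 - 1.0*b + 4.43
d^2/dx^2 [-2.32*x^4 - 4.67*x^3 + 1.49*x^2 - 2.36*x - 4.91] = -27.84*x^2 - 28.02*x + 2.98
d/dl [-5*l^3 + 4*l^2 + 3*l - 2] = -15*l^2 + 8*l + 3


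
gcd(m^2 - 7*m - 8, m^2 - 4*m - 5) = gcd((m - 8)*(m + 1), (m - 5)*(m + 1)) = m + 1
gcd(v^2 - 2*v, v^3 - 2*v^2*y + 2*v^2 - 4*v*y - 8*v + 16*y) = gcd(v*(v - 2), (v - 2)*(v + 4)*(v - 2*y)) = v - 2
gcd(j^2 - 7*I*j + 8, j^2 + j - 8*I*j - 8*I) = j - 8*I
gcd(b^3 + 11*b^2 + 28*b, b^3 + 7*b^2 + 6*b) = b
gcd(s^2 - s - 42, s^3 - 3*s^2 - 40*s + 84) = s^2 - s - 42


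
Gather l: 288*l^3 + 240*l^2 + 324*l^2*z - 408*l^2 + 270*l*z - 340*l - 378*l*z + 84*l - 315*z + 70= 288*l^3 + l^2*(324*z - 168) + l*(-108*z - 256) - 315*z + 70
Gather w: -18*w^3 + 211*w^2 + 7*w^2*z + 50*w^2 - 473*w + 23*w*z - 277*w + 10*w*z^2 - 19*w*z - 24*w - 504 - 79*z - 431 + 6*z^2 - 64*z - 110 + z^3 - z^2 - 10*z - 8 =-18*w^3 + w^2*(7*z + 261) + w*(10*z^2 + 4*z - 774) + z^3 + 5*z^2 - 153*z - 1053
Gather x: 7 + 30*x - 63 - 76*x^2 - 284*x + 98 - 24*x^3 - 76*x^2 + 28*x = -24*x^3 - 152*x^2 - 226*x + 42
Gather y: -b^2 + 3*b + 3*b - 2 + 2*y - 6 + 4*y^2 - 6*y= -b^2 + 6*b + 4*y^2 - 4*y - 8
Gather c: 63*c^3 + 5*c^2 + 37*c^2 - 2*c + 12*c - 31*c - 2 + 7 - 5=63*c^3 + 42*c^2 - 21*c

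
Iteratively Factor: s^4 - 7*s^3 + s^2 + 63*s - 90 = (s + 3)*(s^3 - 10*s^2 + 31*s - 30) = (s - 3)*(s + 3)*(s^2 - 7*s + 10) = (s - 5)*(s - 3)*(s + 3)*(s - 2)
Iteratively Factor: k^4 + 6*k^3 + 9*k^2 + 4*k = (k + 4)*(k^3 + 2*k^2 + k) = (k + 1)*(k + 4)*(k^2 + k) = k*(k + 1)*(k + 4)*(k + 1)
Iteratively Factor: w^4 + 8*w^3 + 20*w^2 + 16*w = (w + 2)*(w^3 + 6*w^2 + 8*w) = (w + 2)^2*(w^2 + 4*w) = (w + 2)^2*(w + 4)*(w)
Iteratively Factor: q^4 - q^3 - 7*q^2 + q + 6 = (q - 1)*(q^3 - 7*q - 6) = (q - 1)*(q + 2)*(q^2 - 2*q - 3) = (q - 3)*(q - 1)*(q + 2)*(q + 1)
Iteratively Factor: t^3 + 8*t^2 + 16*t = (t)*(t^2 + 8*t + 16) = t*(t + 4)*(t + 4)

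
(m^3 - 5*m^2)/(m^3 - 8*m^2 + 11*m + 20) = m^2/(m^2 - 3*m - 4)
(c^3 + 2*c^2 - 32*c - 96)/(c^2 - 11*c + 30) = (c^2 + 8*c + 16)/(c - 5)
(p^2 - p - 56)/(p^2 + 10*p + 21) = (p - 8)/(p + 3)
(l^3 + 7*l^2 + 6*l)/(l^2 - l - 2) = l*(l + 6)/(l - 2)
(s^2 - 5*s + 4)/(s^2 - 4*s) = (s - 1)/s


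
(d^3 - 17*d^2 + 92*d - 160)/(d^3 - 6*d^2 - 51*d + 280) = (d - 4)/(d + 7)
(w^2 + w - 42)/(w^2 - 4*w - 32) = (-w^2 - w + 42)/(-w^2 + 4*w + 32)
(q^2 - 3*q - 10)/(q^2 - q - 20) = (q + 2)/(q + 4)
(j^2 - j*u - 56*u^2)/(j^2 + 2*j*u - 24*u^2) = (j^2 - j*u - 56*u^2)/(j^2 + 2*j*u - 24*u^2)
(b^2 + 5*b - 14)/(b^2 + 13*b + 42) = (b - 2)/(b + 6)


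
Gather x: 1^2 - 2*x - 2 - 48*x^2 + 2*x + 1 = -48*x^2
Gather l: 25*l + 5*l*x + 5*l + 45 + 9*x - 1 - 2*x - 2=l*(5*x + 30) + 7*x + 42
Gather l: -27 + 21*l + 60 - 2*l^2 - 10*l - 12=-2*l^2 + 11*l + 21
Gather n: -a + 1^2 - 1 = -a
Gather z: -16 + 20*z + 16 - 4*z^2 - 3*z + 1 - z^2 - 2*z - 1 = -5*z^2 + 15*z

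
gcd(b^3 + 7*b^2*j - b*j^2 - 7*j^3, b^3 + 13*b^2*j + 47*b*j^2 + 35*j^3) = b^2 + 8*b*j + 7*j^2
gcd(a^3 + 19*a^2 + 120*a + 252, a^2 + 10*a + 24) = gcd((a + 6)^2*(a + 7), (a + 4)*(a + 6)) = a + 6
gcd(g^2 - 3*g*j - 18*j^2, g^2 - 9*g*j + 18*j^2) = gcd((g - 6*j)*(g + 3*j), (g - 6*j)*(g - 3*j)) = g - 6*j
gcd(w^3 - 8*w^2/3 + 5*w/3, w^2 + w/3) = w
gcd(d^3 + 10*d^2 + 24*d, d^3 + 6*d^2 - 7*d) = d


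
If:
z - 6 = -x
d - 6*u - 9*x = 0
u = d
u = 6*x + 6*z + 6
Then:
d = 42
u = 42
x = -70/3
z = 88/3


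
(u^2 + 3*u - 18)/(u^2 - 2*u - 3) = (u + 6)/(u + 1)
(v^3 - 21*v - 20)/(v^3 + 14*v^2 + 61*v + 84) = (v^2 - 4*v - 5)/(v^2 + 10*v + 21)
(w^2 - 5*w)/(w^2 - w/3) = 3*(w - 5)/(3*w - 1)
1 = 1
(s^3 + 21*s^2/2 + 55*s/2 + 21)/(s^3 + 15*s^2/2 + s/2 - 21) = (2*s + 3)/(2*s - 3)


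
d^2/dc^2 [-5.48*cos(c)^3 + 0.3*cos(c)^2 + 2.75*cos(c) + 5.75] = 1.36*cos(c) - 0.6*cos(2*c) + 12.33*cos(3*c)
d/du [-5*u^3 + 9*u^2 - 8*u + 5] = -15*u^2 + 18*u - 8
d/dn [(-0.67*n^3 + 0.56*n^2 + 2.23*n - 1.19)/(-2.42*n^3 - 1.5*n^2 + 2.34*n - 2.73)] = (2.3602*n^4 + 7.6576*n^3 + 1.5033*n^2 - 6.6276*n - 3.3033)/(5.8564*n^6 + 7.26*n^5 - 9.0756*n^4 + 6.1932*n^3 + 13.6656*n^2 - 12.7764*n + 7.4529)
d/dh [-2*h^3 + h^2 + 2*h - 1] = -6*h^2 + 2*h + 2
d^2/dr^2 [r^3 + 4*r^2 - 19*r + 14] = 6*r + 8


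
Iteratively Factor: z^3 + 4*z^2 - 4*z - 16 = (z + 4)*(z^2 - 4) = (z - 2)*(z + 4)*(z + 2)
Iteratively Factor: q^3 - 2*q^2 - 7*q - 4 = (q + 1)*(q^2 - 3*q - 4) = (q - 4)*(q + 1)*(q + 1)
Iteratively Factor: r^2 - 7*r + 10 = (r - 2)*(r - 5)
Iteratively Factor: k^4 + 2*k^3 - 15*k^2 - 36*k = (k)*(k^3 + 2*k^2 - 15*k - 36) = k*(k + 3)*(k^2 - k - 12) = k*(k + 3)^2*(k - 4)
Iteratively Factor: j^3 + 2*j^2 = (j + 2)*(j^2) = j*(j + 2)*(j)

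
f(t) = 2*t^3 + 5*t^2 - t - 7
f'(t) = 6*t^2 + 10*t - 1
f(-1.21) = -2.01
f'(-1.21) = -4.32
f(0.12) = -7.04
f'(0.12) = 0.29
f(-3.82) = -41.70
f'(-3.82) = 48.35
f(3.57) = 144.15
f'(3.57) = 111.17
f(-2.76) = -8.20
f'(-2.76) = 17.11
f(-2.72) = -7.54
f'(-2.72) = 16.19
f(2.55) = 56.13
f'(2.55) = 63.52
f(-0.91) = -3.46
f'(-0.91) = -5.13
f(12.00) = 4157.00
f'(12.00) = 983.00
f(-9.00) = -1051.00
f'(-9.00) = 395.00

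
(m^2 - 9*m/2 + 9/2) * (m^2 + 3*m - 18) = m^4 - 3*m^3/2 - 27*m^2 + 189*m/2 - 81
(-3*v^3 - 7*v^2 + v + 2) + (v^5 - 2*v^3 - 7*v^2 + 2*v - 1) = v^5 - 5*v^3 - 14*v^2 + 3*v + 1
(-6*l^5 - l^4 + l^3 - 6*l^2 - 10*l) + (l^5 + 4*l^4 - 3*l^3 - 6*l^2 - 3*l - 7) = -5*l^5 + 3*l^4 - 2*l^3 - 12*l^2 - 13*l - 7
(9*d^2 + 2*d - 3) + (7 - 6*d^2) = 3*d^2 + 2*d + 4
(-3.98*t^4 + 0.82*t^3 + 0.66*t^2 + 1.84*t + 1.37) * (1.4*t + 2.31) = -5.572*t^5 - 8.0458*t^4 + 2.8182*t^3 + 4.1006*t^2 + 6.1684*t + 3.1647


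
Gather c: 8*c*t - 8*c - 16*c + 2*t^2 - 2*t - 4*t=c*(8*t - 24) + 2*t^2 - 6*t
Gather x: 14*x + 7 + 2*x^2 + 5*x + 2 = 2*x^2 + 19*x + 9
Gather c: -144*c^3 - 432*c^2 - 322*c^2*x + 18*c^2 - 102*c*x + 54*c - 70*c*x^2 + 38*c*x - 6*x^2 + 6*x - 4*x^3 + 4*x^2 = -144*c^3 + c^2*(-322*x - 414) + c*(-70*x^2 - 64*x + 54) - 4*x^3 - 2*x^2 + 6*x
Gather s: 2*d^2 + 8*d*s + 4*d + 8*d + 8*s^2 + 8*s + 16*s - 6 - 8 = 2*d^2 + 12*d + 8*s^2 + s*(8*d + 24) - 14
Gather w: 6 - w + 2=8 - w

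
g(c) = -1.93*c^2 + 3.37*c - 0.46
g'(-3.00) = 14.95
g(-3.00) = -27.94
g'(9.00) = -31.37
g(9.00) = -126.46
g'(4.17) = -12.73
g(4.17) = -19.97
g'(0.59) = 1.09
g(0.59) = 0.86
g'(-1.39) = 8.74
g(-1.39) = -8.87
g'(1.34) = -1.80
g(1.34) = 0.59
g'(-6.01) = 26.57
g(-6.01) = -90.43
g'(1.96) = -4.20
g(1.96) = -1.27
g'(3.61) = -10.56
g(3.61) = -13.45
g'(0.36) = 1.98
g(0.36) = 0.50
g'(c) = 3.37 - 3.86*c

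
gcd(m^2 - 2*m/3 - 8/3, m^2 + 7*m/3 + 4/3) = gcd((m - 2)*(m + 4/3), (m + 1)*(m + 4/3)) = m + 4/3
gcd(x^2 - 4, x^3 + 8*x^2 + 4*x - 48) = x - 2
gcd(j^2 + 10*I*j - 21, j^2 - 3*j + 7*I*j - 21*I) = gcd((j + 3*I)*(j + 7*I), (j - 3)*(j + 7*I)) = j + 7*I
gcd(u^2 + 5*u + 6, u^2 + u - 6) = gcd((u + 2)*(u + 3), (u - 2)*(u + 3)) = u + 3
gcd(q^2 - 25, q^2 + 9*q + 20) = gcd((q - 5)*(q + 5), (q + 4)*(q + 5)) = q + 5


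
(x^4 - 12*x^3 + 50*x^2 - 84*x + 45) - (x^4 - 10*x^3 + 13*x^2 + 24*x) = -2*x^3 + 37*x^2 - 108*x + 45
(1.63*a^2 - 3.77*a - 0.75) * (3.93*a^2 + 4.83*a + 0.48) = 6.4059*a^4 - 6.9432*a^3 - 20.3742*a^2 - 5.4321*a - 0.36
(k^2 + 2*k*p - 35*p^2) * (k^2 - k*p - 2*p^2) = k^4 + k^3*p - 39*k^2*p^2 + 31*k*p^3 + 70*p^4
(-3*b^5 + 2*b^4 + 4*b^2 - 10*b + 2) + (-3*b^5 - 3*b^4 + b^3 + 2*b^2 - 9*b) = -6*b^5 - b^4 + b^3 + 6*b^2 - 19*b + 2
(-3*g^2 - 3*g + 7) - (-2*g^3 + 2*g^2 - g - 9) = 2*g^3 - 5*g^2 - 2*g + 16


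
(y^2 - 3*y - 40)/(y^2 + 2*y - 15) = (y - 8)/(y - 3)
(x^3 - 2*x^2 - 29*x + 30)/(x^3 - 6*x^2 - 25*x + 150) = (x - 1)/(x - 5)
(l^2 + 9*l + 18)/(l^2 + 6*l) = (l + 3)/l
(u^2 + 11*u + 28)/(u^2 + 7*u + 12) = (u + 7)/(u + 3)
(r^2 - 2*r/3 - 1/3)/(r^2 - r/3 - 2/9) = 3*(r - 1)/(3*r - 2)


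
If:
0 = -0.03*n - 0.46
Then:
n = -15.33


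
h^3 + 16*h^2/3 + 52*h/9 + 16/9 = (h + 2/3)^2*(h + 4)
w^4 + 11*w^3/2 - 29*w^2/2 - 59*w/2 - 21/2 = (w - 3)*(w + 1/2)*(w + 1)*(w + 7)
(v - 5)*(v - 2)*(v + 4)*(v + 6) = v^4 + 3*v^3 - 36*v^2 - 68*v + 240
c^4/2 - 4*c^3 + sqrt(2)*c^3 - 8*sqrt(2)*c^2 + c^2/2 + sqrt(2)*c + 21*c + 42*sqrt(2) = (c/2 + 1)*(c - 7)*(c - 3)*(c + 2*sqrt(2))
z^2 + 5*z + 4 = (z + 1)*(z + 4)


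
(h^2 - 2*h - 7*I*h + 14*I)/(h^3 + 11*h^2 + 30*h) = (h^2 - 2*h - 7*I*h + 14*I)/(h*(h^2 + 11*h + 30))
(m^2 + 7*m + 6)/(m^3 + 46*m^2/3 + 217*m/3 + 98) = 3*(m + 1)/(3*m^2 + 28*m + 49)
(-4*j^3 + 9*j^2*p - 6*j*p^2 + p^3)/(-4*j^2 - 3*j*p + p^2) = (j^2 - 2*j*p + p^2)/(j + p)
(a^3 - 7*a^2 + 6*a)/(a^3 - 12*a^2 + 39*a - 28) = a*(a - 6)/(a^2 - 11*a + 28)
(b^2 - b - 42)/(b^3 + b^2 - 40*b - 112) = (b + 6)/(b^2 + 8*b + 16)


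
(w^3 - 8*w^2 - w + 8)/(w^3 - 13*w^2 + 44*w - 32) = (w + 1)/(w - 4)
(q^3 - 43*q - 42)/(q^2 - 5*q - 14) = (q^2 + 7*q + 6)/(q + 2)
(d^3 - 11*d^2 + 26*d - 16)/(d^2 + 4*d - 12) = (d^2 - 9*d + 8)/(d + 6)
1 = 1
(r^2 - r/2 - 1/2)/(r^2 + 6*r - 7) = (r + 1/2)/(r + 7)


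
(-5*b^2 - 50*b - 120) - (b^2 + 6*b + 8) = -6*b^2 - 56*b - 128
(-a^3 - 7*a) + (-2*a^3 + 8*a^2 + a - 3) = -3*a^3 + 8*a^2 - 6*a - 3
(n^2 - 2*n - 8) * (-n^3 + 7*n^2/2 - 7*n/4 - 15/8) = -n^5 + 11*n^4/2 - 3*n^3/4 - 211*n^2/8 + 71*n/4 + 15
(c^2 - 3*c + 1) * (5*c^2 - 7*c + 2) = 5*c^4 - 22*c^3 + 28*c^2 - 13*c + 2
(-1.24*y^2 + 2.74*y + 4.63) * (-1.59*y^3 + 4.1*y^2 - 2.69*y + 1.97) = 1.9716*y^5 - 9.4406*y^4 + 7.2079*y^3 + 9.1696*y^2 - 7.0569*y + 9.1211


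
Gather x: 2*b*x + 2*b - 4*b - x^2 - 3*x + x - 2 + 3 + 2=-2*b - x^2 + x*(2*b - 2) + 3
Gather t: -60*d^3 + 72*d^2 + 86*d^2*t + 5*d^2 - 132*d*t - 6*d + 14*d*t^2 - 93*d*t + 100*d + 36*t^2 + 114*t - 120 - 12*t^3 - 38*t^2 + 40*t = -60*d^3 + 77*d^2 + 94*d - 12*t^3 + t^2*(14*d - 2) + t*(86*d^2 - 225*d + 154) - 120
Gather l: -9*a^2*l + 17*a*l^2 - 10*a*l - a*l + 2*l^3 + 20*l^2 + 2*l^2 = 2*l^3 + l^2*(17*a + 22) + l*(-9*a^2 - 11*a)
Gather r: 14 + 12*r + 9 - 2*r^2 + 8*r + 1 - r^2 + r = -3*r^2 + 21*r + 24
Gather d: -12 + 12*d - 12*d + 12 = 0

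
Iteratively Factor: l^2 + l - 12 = (l - 3)*(l + 4)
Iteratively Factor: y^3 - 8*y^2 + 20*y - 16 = (y - 2)*(y^2 - 6*y + 8) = (y - 2)^2*(y - 4)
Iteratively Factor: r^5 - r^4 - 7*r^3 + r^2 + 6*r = (r - 3)*(r^4 + 2*r^3 - r^2 - 2*r) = r*(r - 3)*(r^3 + 2*r^2 - r - 2) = r*(r - 3)*(r - 1)*(r^2 + 3*r + 2) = r*(r - 3)*(r - 1)*(r + 1)*(r + 2)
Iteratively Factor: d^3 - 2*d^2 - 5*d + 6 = (d - 3)*(d^2 + d - 2) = (d - 3)*(d - 1)*(d + 2)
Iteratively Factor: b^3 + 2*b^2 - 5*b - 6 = (b - 2)*(b^2 + 4*b + 3) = (b - 2)*(b + 1)*(b + 3)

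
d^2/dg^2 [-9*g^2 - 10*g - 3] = -18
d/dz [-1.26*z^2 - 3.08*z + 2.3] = -2.52*z - 3.08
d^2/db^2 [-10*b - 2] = 0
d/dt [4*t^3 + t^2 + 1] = 2*t*(6*t + 1)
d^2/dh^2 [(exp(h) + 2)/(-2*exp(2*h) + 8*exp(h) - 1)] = (-4*exp(4*h) - 48*exp(3*h) + 108*exp(2*h) - 120*exp(h) - 17)*exp(h)/(8*exp(6*h) - 96*exp(5*h) + 396*exp(4*h) - 608*exp(3*h) + 198*exp(2*h) - 24*exp(h) + 1)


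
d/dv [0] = 0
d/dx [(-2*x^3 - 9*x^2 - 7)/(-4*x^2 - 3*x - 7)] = (8*x^4 + 12*x^3 + 69*x^2 + 70*x - 21)/(16*x^4 + 24*x^3 + 65*x^2 + 42*x + 49)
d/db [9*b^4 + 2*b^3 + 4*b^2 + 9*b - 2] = 36*b^3 + 6*b^2 + 8*b + 9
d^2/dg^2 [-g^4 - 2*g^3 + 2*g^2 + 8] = -12*g^2 - 12*g + 4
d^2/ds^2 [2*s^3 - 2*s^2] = 12*s - 4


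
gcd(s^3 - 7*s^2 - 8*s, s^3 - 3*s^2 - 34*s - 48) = s - 8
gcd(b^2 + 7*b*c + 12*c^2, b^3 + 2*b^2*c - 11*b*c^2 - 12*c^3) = b + 4*c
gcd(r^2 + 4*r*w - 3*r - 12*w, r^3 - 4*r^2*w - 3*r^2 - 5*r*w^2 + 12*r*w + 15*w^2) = r - 3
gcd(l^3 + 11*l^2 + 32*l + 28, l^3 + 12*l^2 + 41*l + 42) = l^2 + 9*l + 14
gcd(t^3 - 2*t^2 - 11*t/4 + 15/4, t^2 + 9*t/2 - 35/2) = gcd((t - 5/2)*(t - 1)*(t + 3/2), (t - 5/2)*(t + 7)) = t - 5/2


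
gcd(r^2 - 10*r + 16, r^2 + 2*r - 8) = r - 2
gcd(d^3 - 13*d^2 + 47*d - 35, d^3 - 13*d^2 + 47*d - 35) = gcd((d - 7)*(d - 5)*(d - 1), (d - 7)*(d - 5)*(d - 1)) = d^3 - 13*d^2 + 47*d - 35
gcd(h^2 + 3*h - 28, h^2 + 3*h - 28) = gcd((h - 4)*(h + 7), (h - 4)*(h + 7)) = h^2 + 3*h - 28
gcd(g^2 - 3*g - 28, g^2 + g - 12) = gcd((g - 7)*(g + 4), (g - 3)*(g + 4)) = g + 4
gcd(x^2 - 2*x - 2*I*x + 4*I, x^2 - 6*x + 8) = x - 2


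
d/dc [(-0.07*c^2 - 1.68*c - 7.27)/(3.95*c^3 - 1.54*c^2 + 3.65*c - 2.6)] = (0.2765*c^4 + 13.272*c^3 + 83.3068*c^2 - 22.0276*c + 30.9035)/(15.6025*c^6 - 12.166*c^5 + 31.2066*c^4 - 31.782*c^3 + 21.3305*c^2 - 18.98*c + 6.76)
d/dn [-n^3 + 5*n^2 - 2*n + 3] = -3*n^2 + 10*n - 2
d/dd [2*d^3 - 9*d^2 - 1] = 6*d*(d - 3)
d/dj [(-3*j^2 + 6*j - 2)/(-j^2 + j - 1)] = (3*j^2 + 2*j - 4)/(j^4 - 2*j^3 + 3*j^2 - 2*j + 1)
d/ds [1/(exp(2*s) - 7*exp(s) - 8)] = (7 - 2*exp(s))*exp(s)/(-exp(2*s) + 7*exp(s) + 8)^2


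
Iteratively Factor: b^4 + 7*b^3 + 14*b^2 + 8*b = (b + 2)*(b^3 + 5*b^2 + 4*b) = (b + 1)*(b + 2)*(b^2 + 4*b) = (b + 1)*(b + 2)*(b + 4)*(b)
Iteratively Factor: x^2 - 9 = (x + 3)*(x - 3)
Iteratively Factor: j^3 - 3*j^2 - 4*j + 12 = (j - 3)*(j^2 - 4) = (j - 3)*(j + 2)*(j - 2)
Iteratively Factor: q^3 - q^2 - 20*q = (q + 4)*(q^2 - 5*q) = q*(q + 4)*(q - 5)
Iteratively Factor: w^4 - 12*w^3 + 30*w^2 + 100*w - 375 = (w - 5)*(w^3 - 7*w^2 - 5*w + 75) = (w - 5)*(w + 3)*(w^2 - 10*w + 25) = (w - 5)^2*(w + 3)*(w - 5)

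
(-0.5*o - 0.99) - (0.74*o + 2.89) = -1.24*o - 3.88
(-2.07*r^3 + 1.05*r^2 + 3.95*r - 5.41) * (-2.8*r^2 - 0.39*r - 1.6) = 5.796*r^5 - 2.1327*r^4 - 8.1575*r^3 + 11.9275*r^2 - 4.2101*r + 8.656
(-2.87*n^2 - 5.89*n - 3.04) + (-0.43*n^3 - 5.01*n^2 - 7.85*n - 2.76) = -0.43*n^3 - 7.88*n^2 - 13.74*n - 5.8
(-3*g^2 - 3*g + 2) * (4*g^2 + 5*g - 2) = -12*g^4 - 27*g^3 - g^2 + 16*g - 4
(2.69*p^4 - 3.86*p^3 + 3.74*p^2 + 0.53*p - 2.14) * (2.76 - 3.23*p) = -8.6887*p^5 + 19.8922*p^4 - 22.7338*p^3 + 8.6105*p^2 + 8.375*p - 5.9064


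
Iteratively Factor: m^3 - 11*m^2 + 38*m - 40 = (m - 4)*(m^2 - 7*m + 10) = (m - 5)*(m - 4)*(m - 2)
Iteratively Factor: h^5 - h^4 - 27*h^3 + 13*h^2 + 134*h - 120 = (h - 2)*(h^4 + h^3 - 25*h^2 - 37*h + 60) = (h - 2)*(h + 3)*(h^3 - 2*h^2 - 19*h + 20) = (h - 2)*(h + 3)*(h + 4)*(h^2 - 6*h + 5) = (h - 5)*(h - 2)*(h + 3)*(h + 4)*(h - 1)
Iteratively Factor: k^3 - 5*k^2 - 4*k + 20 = (k - 2)*(k^2 - 3*k - 10) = (k - 5)*(k - 2)*(k + 2)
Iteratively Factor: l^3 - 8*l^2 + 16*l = (l)*(l^2 - 8*l + 16) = l*(l - 4)*(l - 4)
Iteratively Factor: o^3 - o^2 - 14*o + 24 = (o - 2)*(o^2 + o - 12) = (o - 3)*(o - 2)*(o + 4)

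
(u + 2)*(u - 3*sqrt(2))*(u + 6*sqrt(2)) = u^3 + 2*u^2 + 3*sqrt(2)*u^2 - 36*u + 6*sqrt(2)*u - 72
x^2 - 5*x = x*(x - 5)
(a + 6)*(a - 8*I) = a^2 + 6*a - 8*I*a - 48*I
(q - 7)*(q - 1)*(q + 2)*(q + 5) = q^4 - q^3 - 39*q^2 - 31*q + 70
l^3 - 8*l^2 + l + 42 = (l - 7)*(l - 3)*(l + 2)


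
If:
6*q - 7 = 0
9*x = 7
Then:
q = 7/6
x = 7/9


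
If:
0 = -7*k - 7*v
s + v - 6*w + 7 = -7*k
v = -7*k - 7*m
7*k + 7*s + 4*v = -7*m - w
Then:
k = 43*w/45 - 49/45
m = 14/15 - 86*w/105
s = 4*w/15 - 7/15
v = 49/45 - 43*w/45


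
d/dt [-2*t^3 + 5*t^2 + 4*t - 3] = -6*t^2 + 10*t + 4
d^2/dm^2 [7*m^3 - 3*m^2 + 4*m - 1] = 42*m - 6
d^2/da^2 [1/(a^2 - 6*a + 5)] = 2*(-a^2 + 6*a + 4*(a - 3)^2 - 5)/(a^2 - 6*a + 5)^3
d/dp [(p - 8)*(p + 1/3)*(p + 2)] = 3*p^2 - 34*p/3 - 18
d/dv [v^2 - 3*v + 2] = 2*v - 3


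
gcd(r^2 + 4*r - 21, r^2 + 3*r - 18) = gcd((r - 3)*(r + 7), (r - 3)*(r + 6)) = r - 3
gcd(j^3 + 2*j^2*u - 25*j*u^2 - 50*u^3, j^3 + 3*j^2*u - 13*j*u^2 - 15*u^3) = j + 5*u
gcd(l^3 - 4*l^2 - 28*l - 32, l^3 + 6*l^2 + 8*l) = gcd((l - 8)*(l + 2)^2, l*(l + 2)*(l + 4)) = l + 2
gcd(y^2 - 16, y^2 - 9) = 1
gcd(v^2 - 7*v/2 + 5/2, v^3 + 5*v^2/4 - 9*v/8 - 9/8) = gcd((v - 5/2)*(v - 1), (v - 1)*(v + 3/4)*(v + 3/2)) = v - 1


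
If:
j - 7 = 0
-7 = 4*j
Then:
No Solution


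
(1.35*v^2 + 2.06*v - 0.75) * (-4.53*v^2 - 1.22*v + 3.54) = -6.1155*v^4 - 10.9788*v^3 + 5.6633*v^2 + 8.2074*v - 2.655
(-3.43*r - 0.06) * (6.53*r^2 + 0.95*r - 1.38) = -22.3979*r^3 - 3.6503*r^2 + 4.6764*r + 0.0828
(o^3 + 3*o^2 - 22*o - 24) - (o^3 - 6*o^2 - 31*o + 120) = 9*o^2 + 9*o - 144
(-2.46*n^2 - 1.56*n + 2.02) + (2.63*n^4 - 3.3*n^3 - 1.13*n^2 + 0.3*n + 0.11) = 2.63*n^4 - 3.3*n^3 - 3.59*n^2 - 1.26*n + 2.13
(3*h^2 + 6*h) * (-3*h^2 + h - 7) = -9*h^4 - 15*h^3 - 15*h^2 - 42*h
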